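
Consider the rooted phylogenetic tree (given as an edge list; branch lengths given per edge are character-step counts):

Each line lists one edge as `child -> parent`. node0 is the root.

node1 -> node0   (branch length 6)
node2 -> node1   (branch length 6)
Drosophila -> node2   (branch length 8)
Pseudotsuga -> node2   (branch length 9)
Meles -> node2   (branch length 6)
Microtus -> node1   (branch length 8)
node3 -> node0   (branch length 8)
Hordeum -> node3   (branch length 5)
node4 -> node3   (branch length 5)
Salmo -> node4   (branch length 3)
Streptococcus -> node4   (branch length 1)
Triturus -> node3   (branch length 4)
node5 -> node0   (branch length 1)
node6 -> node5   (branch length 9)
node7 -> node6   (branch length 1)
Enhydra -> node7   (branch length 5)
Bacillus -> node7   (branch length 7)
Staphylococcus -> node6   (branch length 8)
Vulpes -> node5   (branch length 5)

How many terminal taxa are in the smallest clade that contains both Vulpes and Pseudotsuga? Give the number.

12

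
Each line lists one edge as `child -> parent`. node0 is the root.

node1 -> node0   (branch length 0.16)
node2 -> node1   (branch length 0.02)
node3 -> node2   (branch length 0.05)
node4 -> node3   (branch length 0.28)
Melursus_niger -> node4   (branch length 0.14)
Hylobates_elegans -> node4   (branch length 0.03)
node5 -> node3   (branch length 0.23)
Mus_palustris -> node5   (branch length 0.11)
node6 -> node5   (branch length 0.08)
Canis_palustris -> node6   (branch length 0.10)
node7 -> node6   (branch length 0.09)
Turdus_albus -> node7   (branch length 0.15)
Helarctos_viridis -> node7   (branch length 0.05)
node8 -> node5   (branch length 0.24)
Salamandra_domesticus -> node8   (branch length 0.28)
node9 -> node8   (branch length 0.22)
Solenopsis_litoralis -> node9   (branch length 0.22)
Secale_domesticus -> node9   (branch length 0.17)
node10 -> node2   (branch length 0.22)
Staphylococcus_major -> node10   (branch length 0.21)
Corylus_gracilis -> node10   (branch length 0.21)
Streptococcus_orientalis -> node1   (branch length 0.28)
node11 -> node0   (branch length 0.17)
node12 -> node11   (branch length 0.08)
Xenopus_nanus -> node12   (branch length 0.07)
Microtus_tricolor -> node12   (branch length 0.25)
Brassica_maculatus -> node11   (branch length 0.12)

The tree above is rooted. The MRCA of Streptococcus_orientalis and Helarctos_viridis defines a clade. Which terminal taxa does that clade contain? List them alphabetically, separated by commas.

Tracing Streptococcus_orientalis: it sits inside ((((Melursus_niger,Hylobates_elegans),(Mus_palustris,(Canis_palustris,(Turdus_albus,Helarctos_viridis)),(Salamandra_domesticus,(Solenopsis_litoralis,Secale_domesticus)))),(Staphylococcus_major,Corylus_gracilis)),Streptococcus_orientalis).
Tracing Helarctos_viridis: it sits inside (Turdus_albus,Helarctos_viridis).
The smallest clade enclosing both is ((((Melursus_niger,Hylobates_elegans),(Mus_palustris,(Canis_palustris,(Turdus_albus,Helarctos_viridis)),(Salamandra_domesticus,(Solenopsis_litoralis,Secale_domesticus)))),(Staphylococcus_major,Corylus_gracilis)),Streptococcus_orientalis); the answer is its 12 terminal taxa in alphabetical order.

Canis_palustris, Corylus_gracilis, Helarctos_viridis, Hylobates_elegans, Melursus_niger, Mus_palustris, Salamandra_domesticus, Secale_domesticus, Solenopsis_litoralis, Staphylococcus_major, Streptococcus_orientalis, Turdus_albus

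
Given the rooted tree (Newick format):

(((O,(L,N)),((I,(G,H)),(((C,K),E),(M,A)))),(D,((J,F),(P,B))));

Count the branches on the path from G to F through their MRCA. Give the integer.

The MRCA of G and F is the root of the tree.
From G up to that node: 5 branches. From F up to the same node: 4 branches. Total: 5 + 4 = 9.

9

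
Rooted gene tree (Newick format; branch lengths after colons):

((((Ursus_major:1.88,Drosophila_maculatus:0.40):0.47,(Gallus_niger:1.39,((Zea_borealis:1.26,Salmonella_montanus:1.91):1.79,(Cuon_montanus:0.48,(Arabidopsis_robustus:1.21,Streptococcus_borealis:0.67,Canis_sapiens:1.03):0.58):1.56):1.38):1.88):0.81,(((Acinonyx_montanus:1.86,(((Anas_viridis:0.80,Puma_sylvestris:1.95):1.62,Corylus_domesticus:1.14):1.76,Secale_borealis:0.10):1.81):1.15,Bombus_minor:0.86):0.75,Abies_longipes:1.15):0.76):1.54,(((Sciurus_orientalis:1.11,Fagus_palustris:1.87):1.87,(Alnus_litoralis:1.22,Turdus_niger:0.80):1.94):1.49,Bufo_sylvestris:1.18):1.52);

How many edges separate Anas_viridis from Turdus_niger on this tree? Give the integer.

12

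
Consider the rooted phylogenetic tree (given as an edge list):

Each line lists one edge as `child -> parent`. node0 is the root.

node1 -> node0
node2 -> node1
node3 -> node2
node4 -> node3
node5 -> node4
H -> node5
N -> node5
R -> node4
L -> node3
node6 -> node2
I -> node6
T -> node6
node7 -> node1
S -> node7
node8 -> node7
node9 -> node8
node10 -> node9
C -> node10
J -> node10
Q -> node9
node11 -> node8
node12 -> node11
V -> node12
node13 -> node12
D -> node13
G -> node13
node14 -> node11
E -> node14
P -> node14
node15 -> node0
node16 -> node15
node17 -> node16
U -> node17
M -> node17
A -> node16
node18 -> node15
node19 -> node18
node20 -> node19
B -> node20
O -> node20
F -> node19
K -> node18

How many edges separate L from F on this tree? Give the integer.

8

The MRCA of L and F is the root of the tree.
From L up to that node: 4 branches. From F up to the same node: 4 branches. Total: 4 + 4 = 8.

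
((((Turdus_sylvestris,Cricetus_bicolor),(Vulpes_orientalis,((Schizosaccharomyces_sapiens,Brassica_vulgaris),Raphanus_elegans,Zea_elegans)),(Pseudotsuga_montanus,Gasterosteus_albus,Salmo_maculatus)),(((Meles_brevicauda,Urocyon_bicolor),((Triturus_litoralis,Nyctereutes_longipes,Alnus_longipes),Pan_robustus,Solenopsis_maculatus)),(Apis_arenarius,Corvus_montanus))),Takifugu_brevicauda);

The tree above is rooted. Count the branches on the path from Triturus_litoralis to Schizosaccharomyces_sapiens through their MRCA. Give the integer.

10

The MRCA of Triturus_litoralis and Schizosaccharomyces_sapiens is the node subtending (((Turdus_sylvestris,Cricetus_bicolor),(Vulpes_orientalis,((Schizosaccharomyces_sapiens,Brassica_vulgaris),Raphanus_elegans,Zea_elegans)),(Pseudotsuga_montanus,Gasterosteus_albus,Salmo_maculatus)),(((Meles_brevicauda,Urocyon_bicolor),((Triturus_litoralis,Nyctereutes_longipes,Alnus_longipes),Pan_robustus,Solenopsis_maculatus)),(Apis_arenarius,Corvus_montanus))).
From Triturus_litoralis up to that node: 5 branches. From Schizosaccharomyces_sapiens up to the same node: 5 branches. Total: 5 + 5 = 10.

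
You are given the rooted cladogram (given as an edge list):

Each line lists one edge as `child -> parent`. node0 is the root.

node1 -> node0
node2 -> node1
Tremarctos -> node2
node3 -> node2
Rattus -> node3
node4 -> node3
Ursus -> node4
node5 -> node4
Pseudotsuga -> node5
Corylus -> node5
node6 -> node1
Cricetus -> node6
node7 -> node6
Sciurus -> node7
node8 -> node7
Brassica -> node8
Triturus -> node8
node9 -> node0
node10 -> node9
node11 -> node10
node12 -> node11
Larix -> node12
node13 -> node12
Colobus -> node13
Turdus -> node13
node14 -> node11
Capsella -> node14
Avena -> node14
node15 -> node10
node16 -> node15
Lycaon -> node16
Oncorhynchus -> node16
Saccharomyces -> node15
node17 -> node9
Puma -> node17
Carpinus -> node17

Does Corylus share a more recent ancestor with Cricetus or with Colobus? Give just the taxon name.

Cricetus

The MRCA of Corylus and Cricetus subtends ((Tremarctos,(Rattus,(Ursus,(Pseudotsuga,Corylus)))),(Cricetus,(Sciurus,(Brassica,Triturus)))) (9 taxa).
The MRCA of Corylus and Colobus is the root, subtending the entire tree (19 taxa).
The first is nested inside the second, so Corylus shares a more recent common ancestor with Cricetus.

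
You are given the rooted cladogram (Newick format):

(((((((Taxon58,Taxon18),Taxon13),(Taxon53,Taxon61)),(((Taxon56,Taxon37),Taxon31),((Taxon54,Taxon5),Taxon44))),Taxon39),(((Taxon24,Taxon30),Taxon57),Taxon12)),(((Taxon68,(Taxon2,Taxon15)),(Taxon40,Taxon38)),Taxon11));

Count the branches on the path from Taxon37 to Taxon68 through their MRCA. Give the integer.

The MRCA of Taxon37 and Taxon68 is the root of the tree.
From Taxon37 up to that node: 7 branches. From Taxon68 up to the same node: 4 branches. Total: 7 + 4 = 11.

11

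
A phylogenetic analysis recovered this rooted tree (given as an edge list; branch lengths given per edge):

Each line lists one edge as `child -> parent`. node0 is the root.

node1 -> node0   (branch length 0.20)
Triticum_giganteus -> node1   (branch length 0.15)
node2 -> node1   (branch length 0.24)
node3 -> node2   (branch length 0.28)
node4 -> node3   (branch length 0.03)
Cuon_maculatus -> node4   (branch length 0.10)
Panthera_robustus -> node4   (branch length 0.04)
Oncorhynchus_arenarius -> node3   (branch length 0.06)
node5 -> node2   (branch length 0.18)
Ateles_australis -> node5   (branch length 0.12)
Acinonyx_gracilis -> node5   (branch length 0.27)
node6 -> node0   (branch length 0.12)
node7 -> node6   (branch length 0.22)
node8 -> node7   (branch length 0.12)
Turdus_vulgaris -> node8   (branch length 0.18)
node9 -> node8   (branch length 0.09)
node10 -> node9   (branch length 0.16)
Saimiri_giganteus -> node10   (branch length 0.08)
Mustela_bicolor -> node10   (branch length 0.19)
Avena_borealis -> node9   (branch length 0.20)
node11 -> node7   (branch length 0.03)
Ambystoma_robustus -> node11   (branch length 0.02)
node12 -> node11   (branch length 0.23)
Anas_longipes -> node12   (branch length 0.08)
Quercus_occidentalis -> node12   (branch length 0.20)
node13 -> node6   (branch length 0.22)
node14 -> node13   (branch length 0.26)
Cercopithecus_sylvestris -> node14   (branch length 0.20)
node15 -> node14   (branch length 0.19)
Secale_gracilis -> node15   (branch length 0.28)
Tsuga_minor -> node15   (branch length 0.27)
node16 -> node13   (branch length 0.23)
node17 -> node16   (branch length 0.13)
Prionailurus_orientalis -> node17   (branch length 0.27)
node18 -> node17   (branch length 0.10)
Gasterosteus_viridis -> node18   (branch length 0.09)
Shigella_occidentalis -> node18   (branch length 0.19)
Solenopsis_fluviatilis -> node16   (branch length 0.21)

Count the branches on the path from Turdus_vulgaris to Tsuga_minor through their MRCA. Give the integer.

The MRCA of Turdus_vulgaris and Tsuga_minor is the node subtending (((Turdus_vulgaris,((Saimiri_giganteus,Mustela_bicolor),Avena_borealis)),(Ambystoma_robustus,(Anas_longipes,Quercus_occidentalis))),((Cercopithecus_sylvestris,(Secale_gracilis,Tsuga_minor)),((Prionailurus_orientalis,(Gasterosteus_viridis,Shigella_occidentalis)),Solenopsis_fluviatilis))).
From Turdus_vulgaris up to that node: 3 branches. From Tsuga_minor up to the same node: 4 branches. Total: 3 + 4 = 7.

7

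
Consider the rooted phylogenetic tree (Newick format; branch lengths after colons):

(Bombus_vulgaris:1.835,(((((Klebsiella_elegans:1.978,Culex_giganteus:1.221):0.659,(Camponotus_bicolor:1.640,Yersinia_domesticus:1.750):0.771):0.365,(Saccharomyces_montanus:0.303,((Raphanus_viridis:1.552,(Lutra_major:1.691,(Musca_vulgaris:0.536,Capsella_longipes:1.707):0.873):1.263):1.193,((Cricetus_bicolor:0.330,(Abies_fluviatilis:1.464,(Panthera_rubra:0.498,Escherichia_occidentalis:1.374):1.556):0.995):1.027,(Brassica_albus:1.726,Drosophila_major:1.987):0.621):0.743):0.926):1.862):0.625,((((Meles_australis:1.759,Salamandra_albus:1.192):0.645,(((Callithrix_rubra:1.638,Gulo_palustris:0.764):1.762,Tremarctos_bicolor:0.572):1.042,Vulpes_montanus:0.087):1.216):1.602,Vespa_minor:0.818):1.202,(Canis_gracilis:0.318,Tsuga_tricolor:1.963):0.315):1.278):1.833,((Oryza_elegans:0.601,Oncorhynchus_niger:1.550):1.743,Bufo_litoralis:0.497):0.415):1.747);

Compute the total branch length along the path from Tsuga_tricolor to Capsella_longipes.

12.005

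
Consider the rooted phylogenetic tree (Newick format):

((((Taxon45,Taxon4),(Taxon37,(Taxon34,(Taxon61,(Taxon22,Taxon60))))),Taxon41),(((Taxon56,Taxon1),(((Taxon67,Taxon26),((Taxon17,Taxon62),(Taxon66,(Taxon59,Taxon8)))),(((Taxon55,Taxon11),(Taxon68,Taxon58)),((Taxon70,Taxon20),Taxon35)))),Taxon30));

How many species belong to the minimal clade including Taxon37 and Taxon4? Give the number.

7

The MRCA of Taxon37 and Taxon4 is the node subtending ((Taxon45,Taxon4),(Taxon37,(Taxon34,(Taxon61,(Taxon22,Taxon60))))).
That clade contains 7 terminal taxa: Taxon22, Taxon34, Taxon37, Taxon4, Taxon45, Taxon60, Taxon61.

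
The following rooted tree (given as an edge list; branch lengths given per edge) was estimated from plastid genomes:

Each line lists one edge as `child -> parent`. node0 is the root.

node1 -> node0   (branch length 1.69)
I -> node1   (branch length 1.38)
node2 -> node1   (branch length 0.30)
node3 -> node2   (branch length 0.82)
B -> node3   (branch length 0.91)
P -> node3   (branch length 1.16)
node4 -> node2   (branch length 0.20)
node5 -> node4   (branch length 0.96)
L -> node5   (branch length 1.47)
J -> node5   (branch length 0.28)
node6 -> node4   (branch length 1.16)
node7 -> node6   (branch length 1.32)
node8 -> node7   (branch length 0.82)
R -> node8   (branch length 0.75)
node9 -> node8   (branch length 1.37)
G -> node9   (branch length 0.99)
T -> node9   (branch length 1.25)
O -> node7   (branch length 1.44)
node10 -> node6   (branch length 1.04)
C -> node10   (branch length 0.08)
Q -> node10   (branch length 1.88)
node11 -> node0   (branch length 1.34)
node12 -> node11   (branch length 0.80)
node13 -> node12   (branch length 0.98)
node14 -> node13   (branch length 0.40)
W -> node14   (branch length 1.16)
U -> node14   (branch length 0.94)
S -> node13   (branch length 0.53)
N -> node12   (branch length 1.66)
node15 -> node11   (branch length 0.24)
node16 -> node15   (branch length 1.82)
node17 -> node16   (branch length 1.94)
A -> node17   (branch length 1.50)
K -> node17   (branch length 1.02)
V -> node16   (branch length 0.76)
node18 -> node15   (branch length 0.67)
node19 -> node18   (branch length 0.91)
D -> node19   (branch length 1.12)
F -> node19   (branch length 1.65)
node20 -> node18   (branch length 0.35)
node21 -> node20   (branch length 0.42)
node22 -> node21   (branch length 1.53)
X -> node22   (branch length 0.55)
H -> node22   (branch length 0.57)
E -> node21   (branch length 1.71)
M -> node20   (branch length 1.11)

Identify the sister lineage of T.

G

T attaches to the tree at the node subtending (G,T).
The other lineage descending from that same node — the sister group — is the single tip G.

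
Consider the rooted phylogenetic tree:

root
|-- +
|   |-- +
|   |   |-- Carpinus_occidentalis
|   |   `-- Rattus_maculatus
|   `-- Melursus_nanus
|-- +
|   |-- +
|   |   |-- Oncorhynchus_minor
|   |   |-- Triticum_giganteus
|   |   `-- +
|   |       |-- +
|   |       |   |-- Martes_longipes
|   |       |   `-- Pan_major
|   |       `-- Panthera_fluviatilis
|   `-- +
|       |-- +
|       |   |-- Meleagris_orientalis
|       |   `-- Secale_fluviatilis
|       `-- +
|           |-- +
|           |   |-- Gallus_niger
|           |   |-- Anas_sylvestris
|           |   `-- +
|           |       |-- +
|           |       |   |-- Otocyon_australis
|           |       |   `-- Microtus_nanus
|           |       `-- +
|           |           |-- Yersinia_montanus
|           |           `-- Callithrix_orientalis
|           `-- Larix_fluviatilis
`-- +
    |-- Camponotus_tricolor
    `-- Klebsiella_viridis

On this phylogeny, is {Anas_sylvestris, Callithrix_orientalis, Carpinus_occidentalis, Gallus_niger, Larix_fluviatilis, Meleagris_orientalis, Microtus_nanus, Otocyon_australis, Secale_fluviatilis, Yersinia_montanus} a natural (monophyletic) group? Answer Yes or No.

No

The MRCA of the listed taxa is the root, so the smallest clade containing them is the whole tree.
That clade also contains Camponotus_tricolor, Klebsiella_viridis, Martes_longipes, Melursus_nanus, Oncorhynchus_minor, Pan_major, Panthera_fluviatilis, Rattus_maculatus, Triticum_giganteus, which are not in the proposed group, so the group is not monophyletic.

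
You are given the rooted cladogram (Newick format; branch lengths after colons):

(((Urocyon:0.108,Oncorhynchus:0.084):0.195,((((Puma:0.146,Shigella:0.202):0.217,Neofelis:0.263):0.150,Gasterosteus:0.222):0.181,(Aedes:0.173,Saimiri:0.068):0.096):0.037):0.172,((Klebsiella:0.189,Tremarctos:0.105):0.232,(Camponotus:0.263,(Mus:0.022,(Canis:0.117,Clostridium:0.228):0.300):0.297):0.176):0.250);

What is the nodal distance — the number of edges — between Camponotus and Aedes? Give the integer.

7

The MRCA of Camponotus and Aedes is the root of the tree.
From Camponotus up to that node: 3 branches. From Aedes up to the same node: 4 branches. Total: 3 + 4 = 7.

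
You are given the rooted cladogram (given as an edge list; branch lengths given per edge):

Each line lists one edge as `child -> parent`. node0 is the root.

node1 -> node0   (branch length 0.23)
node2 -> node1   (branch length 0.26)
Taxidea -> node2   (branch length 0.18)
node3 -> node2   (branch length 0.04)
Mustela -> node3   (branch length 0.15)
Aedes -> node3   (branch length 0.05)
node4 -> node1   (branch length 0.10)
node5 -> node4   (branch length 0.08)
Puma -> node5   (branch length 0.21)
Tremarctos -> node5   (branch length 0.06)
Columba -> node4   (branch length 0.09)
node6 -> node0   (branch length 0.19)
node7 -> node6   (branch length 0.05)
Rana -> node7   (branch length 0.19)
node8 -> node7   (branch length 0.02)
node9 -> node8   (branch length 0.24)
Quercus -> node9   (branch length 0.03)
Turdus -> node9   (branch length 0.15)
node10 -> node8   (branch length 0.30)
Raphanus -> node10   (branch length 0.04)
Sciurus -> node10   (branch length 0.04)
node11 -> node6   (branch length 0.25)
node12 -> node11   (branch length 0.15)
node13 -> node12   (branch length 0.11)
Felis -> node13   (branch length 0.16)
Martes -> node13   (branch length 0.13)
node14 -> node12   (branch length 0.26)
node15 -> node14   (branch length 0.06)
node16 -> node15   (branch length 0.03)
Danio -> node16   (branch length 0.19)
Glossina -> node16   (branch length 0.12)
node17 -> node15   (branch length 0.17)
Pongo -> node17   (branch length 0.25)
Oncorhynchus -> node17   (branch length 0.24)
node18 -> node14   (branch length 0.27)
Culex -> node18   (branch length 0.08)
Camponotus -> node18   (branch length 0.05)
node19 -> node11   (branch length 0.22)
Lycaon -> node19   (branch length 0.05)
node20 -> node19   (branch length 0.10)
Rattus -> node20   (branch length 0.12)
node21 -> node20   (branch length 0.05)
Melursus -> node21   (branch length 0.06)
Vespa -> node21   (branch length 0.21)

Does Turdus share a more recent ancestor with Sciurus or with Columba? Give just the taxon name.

Sciurus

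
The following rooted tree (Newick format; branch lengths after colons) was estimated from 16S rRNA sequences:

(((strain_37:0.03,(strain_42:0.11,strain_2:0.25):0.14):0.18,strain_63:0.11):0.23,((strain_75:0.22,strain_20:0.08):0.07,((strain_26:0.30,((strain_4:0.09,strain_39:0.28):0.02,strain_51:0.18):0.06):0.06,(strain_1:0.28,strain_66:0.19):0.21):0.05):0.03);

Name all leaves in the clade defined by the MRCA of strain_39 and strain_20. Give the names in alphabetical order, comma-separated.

Tracing strain_39: it sits inside (strain_4,strain_39).
Tracing strain_20: it sits inside (strain_75,strain_20).
The smallest clade enclosing both is ((strain_75,strain_20),((strain_26,((strain_4,strain_39),strain_51)),(strain_1,strain_66))); the answer is its 8 terminal taxa in alphabetical order.

strain_1, strain_20, strain_26, strain_39, strain_4, strain_51, strain_66, strain_75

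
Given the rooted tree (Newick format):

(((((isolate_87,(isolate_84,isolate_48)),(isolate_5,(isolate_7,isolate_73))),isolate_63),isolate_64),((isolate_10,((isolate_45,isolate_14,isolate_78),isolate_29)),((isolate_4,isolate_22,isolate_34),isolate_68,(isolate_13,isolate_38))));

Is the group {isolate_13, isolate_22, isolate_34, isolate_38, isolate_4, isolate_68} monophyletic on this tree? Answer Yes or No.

The most recent common ancestor of these taxa subtends ((isolate_4,isolate_22,isolate_34),isolate_68,(isolate_13,isolate_38)).
That clade has exactly 6 tips — every listed taxon and nothing else — so the group is monophyletic.

Yes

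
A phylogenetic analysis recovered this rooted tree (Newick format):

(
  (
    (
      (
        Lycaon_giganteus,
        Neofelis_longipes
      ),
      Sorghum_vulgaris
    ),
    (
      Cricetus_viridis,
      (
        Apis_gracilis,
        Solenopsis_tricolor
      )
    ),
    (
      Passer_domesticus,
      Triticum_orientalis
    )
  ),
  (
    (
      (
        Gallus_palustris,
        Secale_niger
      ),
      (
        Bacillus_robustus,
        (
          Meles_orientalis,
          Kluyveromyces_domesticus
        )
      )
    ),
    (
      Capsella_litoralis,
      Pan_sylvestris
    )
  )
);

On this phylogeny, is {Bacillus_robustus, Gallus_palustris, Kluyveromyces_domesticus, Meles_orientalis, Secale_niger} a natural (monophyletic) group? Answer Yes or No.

The most recent common ancestor of these taxa subtends ((Gallus_palustris,Secale_niger),(Bacillus_robustus,(Meles_orientalis,Kluyveromyces_domesticus))).
That clade has exactly 5 tips — every listed taxon and nothing else — so the group is monophyletic.

Yes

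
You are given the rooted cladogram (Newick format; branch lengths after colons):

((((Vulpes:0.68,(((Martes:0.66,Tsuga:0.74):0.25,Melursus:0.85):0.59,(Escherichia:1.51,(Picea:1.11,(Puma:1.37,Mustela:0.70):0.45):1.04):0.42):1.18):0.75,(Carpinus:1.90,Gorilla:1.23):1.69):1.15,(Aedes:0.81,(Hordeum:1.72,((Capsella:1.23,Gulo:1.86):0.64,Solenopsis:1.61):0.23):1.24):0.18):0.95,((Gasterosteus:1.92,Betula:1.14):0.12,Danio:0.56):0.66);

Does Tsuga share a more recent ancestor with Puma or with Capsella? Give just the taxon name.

Puma

The MRCA of Tsuga and Puma subtends (((Martes,Tsuga),Melursus),(Escherichia,(Picea,(Puma,Mustela)))) (7 taxa).
The MRCA of Tsuga and Capsella subtends (((Vulpes,(((Martes,Tsuga),Melursus),(Escherichia,(Picea,(Puma,Mustela))))),(Carpinus,Gorilla)),(Aedes,(Hordeum,((Capsella,Gulo),Solenopsis)))) (15 taxa).
The first is nested inside the second, so Tsuga shares a more recent common ancestor with Puma.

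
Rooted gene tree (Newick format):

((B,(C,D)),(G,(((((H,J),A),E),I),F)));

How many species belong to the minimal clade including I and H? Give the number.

5

The MRCA of I and H is the node subtending ((((H,J),A),E),I).
That clade contains 5 terminal taxa: A, E, H, I, J.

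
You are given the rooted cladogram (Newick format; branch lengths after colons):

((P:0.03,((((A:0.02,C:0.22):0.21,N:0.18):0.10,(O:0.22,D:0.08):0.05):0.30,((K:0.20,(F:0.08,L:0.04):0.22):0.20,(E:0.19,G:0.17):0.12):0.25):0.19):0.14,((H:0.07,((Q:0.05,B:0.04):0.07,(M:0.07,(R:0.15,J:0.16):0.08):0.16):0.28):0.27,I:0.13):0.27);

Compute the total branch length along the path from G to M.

1.92

The path runs G → … → MRCA → … → M; the MRCA is the root of the tree.
Branch lengths along that path: 0.17 + 0.12 + 0.25 + 0.19 + 0.14 + 0.27 + 0.27 + 0.28 + 0.16 + 0.07 = 1.92.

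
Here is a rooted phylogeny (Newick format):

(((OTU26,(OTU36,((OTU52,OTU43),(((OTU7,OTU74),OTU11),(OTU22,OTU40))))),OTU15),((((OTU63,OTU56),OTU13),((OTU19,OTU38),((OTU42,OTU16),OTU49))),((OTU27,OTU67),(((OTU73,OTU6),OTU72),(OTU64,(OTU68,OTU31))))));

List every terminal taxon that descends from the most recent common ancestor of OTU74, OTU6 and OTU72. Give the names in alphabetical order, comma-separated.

OTU11, OTU13, OTU15, OTU16, OTU19, OTU22, OTU26, OTU27, OTU31, OTU36, OTU38, OTU40, OTU42, OTU43, OTU49, OTU52, OTU56, OTU6, OTU63, OTU64, OTU67, OTU68, OTU7, OTU72, OTU73, OTU74

Tracing OTU74: it sits inside (OTU7,OTU74).
Tracing OTU6: it sits inside (OTU73,OTU6).
Tracing OTU72: it sits inside ((OTU73,OTU6),OTU72).
The smallest clade enclosing all 3 is the whole tree (their MRCA is the root), so the answer is all 26 tips in alphabetical order.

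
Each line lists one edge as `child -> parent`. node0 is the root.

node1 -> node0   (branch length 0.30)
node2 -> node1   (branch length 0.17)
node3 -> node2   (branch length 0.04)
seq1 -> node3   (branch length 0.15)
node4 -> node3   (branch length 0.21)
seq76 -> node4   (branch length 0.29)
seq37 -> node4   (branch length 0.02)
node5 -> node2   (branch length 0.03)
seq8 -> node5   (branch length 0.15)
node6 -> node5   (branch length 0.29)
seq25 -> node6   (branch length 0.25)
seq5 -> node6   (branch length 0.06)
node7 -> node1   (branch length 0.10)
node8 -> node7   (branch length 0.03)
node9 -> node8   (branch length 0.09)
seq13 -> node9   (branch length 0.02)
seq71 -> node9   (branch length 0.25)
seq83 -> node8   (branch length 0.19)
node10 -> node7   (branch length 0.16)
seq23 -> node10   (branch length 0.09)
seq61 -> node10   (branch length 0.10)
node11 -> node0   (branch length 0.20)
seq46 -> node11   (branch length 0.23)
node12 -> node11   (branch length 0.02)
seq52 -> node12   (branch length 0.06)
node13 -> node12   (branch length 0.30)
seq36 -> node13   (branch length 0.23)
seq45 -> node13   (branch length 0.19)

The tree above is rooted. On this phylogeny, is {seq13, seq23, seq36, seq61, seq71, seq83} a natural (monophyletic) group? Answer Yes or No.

No

The MRCA of the listed taxa is the root, so the smallest clade containing them is the whole tree.
That clade also contains seq1, seq25, seq37, seq45, seq46, seq5, seq52, seq76, seq8, which are not in the proposed group, so the group is not monophyletic.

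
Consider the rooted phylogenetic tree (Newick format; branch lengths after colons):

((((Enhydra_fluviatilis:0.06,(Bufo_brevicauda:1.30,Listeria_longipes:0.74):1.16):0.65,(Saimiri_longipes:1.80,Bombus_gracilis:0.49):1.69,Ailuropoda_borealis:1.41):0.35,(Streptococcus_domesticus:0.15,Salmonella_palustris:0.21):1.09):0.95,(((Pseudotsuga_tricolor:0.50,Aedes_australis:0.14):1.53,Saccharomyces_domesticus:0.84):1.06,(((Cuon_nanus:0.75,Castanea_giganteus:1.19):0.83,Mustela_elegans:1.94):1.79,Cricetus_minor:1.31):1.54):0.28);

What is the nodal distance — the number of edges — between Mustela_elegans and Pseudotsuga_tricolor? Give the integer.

The MRCA of Mustela_elegans and Pseudotsuga_tricolor is the node subtending (((Pseudotsuga_tricolor,Aedes_australis),Saccharomyces_domesticus),(((Cuon_nanus,Castanea_giganteus),Mustela_elegans),Cricetus_minor)).
From Mustela_elegans up to that node: 3 branches. From Pseudotsuga_tricolor up to the same node: 3 branches. Total: 3 + 3 = 6.

6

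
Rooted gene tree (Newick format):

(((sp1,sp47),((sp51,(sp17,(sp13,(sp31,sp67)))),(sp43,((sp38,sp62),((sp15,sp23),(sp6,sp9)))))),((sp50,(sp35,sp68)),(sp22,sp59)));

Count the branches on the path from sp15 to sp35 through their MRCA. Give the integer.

The MRCA of sp15 and sp35 is the root of the tree.
From sp15 up to that node: 7 branches. From sp35 up to the same node: 4 branches. Total: 7 + 4 = 11.

11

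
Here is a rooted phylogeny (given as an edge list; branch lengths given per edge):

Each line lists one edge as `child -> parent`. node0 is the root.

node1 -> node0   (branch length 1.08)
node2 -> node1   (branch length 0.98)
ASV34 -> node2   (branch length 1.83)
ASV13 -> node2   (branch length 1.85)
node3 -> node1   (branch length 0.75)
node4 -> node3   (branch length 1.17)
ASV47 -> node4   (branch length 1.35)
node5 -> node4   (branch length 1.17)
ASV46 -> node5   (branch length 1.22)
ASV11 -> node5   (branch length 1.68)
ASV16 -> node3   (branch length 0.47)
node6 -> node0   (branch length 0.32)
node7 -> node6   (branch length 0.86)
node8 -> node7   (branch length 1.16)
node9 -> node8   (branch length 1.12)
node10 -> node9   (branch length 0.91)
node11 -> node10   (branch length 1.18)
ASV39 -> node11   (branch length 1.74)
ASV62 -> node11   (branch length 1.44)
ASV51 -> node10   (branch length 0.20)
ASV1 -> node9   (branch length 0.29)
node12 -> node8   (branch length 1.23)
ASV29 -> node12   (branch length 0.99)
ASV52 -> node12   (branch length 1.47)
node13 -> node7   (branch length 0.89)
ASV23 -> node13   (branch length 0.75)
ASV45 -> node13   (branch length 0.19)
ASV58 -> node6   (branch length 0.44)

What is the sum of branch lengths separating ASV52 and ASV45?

The path runs ASV52 → … → MRCA → … → ASV45; the MRCA is the node subtending (((((ASV39,ASV62),ASV51),ASV1),(ASV29,ASV52)),(ASV23,ASV45)).
Branch lengths along that path: 1.47 + 1.23 + 1.16 + 0.89 + 0.19 = 4.94.

4.94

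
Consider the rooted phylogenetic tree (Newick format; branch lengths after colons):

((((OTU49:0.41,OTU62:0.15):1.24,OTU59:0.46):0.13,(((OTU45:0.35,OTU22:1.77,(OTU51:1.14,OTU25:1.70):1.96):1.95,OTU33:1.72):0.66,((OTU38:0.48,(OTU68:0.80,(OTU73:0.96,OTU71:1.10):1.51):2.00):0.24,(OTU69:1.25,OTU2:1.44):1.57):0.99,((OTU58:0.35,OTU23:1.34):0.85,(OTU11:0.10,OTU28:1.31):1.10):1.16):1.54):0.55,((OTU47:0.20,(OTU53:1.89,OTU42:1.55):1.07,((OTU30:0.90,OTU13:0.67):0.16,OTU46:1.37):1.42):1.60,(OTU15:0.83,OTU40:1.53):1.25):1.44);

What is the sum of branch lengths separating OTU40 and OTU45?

The path runs OTU40 → … → MRCA → … → OTU45; the MRCA is the root of the tree.
Branch lengths along that path: 1.53 + 1.25 + 1.44 + 0.55 + 1.54 + 0.66 + 1.95 + 0.35 = 9.27.

9.27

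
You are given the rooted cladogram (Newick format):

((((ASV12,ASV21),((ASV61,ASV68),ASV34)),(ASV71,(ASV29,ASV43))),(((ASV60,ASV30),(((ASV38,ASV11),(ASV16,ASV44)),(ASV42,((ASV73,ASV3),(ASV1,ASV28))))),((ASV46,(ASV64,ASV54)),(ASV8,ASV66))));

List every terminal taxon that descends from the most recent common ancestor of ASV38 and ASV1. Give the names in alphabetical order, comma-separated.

ASV1, ASV11, ASV16, ASV28, ASV3, ASV38, ASV42, ASV44, ASV73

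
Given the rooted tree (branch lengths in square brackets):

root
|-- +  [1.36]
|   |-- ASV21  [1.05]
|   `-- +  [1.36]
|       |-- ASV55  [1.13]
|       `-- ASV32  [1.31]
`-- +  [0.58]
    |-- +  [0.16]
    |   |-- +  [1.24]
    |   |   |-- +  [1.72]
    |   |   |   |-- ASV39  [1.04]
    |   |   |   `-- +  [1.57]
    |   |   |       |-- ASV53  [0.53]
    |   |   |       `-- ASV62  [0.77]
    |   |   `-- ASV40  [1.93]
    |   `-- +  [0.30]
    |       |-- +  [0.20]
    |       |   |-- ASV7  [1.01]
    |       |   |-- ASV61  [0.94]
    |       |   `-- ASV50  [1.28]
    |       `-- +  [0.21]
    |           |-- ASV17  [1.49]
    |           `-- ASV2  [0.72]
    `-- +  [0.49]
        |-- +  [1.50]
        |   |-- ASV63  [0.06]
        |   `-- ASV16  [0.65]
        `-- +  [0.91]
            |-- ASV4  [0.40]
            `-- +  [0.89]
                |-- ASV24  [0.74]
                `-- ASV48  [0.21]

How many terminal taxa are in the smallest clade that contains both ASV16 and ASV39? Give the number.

The MRCA of ASV16 and ASV39 is the node subtending ((((ASV39,(ASV53,ASV62)),ASV40),((ASV7,ASV61,ASV50),(ASV17,ASV2))),((ASV63,ASV16),(ASV4,(ASV24,ASV48)))).
That clade contains 14 terminal taxa: ASV16, ASV17, ASV2, ASV24, ASV39, ASV4, ASV40, ASV48, ASV50, ASV53, ASV61, ASV62, ASV63, ASV7.

14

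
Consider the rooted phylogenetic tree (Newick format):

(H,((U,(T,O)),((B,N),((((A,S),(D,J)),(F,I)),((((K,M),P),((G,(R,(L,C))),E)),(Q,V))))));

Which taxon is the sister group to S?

S attaches to the tree at the node subtending (A,S).
The other lineage descending from that same node — the sister group — is the single tip A.

A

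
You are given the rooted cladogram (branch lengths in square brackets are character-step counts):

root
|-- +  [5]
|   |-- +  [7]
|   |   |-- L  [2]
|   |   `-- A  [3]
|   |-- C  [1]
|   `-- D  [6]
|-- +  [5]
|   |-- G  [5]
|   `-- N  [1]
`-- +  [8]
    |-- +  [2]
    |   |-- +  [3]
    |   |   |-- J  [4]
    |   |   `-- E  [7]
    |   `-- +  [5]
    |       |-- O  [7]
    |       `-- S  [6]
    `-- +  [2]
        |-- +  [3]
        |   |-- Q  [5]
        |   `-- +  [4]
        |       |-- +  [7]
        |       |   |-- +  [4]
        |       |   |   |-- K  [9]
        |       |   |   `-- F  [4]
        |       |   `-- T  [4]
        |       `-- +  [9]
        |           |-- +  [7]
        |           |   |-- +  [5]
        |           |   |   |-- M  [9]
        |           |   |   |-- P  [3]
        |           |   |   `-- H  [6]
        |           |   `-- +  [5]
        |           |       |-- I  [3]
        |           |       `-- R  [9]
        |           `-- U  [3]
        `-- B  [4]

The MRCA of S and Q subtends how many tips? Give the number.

The MRCA of S and Q is the node subtending (((J,E),(O,S)),((Q,(((K,F),T),(((M,P,H),(I,R)),U))),B)).
That clade contains 15 terminal taxa: B, E, F, H, I, J, K, M, O, P, Q, R, S, T, U.

15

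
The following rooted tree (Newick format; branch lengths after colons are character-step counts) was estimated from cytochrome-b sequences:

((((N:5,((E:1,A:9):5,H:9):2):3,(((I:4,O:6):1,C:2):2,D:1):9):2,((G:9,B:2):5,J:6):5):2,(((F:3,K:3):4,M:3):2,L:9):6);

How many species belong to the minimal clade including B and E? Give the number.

11

The MRCA of B and E is the node subtending (((N,((E,A),H)),(((I,O),C),D)),((G,B),J)).
That clade contains 11 terminal taxa: A, B, C, D, E, G, H, I, J, N, O.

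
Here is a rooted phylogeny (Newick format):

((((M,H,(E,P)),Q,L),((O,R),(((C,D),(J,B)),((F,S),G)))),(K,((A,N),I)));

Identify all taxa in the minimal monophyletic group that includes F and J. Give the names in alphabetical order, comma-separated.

Tracing F: it sits inside (F,S).
Tracing J: it sits inside (J,B).
The smallest clade enclosing both is (((C,D),(J,B)),((F,S),G)); the answer is its 7 terminal taxa in alphabetical order.

B, C, D, F, G, J, S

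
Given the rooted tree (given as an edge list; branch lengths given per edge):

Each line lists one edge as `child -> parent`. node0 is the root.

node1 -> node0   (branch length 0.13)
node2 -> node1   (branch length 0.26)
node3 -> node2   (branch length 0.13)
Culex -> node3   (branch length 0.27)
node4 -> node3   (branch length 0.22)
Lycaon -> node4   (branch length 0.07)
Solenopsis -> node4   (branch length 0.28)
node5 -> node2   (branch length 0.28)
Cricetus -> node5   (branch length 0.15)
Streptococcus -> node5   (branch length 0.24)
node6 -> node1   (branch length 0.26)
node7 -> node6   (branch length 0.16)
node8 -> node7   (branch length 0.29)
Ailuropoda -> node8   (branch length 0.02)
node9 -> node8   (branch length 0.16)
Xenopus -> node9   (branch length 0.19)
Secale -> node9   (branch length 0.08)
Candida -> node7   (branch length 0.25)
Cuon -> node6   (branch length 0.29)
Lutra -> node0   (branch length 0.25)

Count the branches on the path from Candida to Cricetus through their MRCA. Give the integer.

The MRCA of Candida and Cricetus is the node subtending (((Culex,(Lycaon,Solenopsis)),(Cricetus,Streptococcus)),(((Ailuropoda,(Xenopus,Secale)),Candida),Cuon)).
From Candida up to that node: 3 branches. From Cricetus up to the same node: 3 branches. Total: 3 + 3 = 6.

6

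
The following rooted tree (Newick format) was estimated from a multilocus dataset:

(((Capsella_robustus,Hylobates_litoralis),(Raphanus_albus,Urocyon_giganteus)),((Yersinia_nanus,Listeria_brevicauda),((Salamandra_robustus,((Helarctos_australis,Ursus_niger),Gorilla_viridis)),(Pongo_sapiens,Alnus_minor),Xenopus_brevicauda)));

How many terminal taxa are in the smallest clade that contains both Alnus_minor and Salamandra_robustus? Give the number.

7

The MRCA of Alnus_minor and Salamandra_robustus is the node subtending ((Salamandra_robustus,((Helarctos_australis,Ursus_niger),Gorilla_viridis)),(Pongo_sapiens,Alnus_minor),Xenopus_brevicauda).
That clade contains 7 terminal taxa: Alnus_minor, Gorilla_viridis, Helarctos_australis, Pongo_sapiens, Salamandra_robustus, Ursus_niger, Xenopus_brevicauda.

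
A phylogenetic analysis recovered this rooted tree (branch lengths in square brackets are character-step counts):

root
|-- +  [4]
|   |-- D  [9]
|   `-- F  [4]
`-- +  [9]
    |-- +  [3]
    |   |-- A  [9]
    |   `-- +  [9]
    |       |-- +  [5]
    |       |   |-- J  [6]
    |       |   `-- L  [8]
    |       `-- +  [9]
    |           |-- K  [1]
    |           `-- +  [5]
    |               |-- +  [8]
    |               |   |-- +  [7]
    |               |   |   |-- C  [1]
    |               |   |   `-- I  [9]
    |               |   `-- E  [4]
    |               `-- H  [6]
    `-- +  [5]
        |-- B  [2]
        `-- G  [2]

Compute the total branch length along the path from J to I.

The path runs J → … → MRCA → … → I; the MRCA is the node subtending ((J,L),(K,(((C,I),E),H))).
Branch lengths along that path: 6 + 5 + 9 + 5 + 8 + 7 + 9 = 49.

49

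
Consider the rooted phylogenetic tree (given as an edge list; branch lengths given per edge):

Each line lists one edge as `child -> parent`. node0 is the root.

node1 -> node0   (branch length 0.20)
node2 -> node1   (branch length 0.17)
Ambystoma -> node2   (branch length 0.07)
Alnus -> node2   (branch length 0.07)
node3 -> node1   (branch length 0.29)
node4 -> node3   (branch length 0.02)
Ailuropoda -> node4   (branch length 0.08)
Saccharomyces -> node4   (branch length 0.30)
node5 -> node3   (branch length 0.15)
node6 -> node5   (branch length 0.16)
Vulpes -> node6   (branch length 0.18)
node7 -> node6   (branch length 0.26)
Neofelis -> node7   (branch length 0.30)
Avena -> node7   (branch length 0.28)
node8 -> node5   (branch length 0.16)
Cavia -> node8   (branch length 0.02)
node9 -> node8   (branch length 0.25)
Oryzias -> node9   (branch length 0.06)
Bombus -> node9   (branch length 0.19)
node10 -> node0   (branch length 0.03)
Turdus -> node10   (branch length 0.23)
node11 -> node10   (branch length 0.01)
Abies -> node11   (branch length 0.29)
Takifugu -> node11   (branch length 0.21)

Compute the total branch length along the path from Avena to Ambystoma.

The path runs Avena → … → MRCA → … → Ambystoma; the MRCA is the node subtending ((Ambystoma,Alnus),((Ailuropoda,Saccharomyces),((Vulpes,(Neofelis,Avena)),(Cavia,(Oryzias,Bombus))))).
Branch lengths along that path: 0.28 + 0.26 + 0.16 + 0.15 + 0.29 + 0.17 + 0.07 = 1.38.

1.38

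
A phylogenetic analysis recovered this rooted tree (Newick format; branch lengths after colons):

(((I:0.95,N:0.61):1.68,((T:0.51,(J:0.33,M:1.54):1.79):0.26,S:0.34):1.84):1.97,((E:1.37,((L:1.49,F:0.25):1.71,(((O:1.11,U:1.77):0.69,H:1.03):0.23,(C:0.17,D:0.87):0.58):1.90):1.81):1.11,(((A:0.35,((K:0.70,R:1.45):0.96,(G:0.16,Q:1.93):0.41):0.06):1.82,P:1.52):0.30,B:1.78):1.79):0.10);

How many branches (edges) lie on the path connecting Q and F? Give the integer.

The MRCA of Q and F is the node subtending ((E,((L,F),(((O,U),H),(C,D)))),(((A,((K,R),(G,Q))),P),B)).
From Q up to that node: 6 branches. From F up to the same node: 4 branches. Total: 6 + 4 = 10.

10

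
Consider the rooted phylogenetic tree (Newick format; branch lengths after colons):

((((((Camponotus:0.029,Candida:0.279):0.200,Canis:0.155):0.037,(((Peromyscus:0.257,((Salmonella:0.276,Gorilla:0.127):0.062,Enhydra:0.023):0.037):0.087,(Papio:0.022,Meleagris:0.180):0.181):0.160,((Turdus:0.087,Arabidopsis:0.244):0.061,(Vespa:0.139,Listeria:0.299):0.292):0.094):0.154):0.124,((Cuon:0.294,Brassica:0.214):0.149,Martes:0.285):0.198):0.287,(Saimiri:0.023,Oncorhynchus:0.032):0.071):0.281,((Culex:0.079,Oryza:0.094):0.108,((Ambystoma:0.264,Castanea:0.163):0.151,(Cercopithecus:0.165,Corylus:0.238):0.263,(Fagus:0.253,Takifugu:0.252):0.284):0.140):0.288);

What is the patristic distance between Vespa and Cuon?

1.444

The path runs Vespa → … → MRCA → … → Cuon; the MRCA is the node subtending ((((Camponotus,Candida),Canis),(((Peromyscus,((Salmonella,Gorilla),Enhydra)),(Papio,Meleagris)),((Turdus,Arabidopsis),(Vespa,Listeria)))),((Cuon,Brassica),Martes)).
Branch lengths along that path: 0.139 + 0.292 + 0.094 + 0.154 + 0.124 + 0.198 + 0.149 + 0.294 = 1.444.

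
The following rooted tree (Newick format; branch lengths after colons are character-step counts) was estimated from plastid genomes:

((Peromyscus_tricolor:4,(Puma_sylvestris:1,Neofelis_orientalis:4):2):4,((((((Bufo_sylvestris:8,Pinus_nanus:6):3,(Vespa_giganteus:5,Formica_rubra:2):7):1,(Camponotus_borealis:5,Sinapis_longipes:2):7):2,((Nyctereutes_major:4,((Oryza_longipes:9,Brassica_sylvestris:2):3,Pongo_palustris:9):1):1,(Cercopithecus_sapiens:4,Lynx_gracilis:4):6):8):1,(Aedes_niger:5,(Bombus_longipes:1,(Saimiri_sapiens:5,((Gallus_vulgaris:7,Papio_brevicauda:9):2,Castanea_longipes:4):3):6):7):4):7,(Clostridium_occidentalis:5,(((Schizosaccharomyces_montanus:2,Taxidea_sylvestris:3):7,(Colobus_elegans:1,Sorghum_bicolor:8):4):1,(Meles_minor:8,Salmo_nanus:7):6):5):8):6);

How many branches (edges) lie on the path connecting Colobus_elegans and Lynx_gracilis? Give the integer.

The MRCA of Colobus_elegans and Lynx_gracilis is the node subtending ((((((Bufo_sylvestris,Pinus_nanus),(Vespa_giganteus,Formica_rubra)),(Camponotus_borealis,Sinapis_longipes)),((Nyctereutes_major,((Oryza_longipes,Brassica_sylvestris),Pongo_palustris)),(Cercopithecus_sapiens,Lynx_gracilis))),(Aedes_niger,(Bombus_longipes,(Saimiri_sapiens,((Gallus_vulgaris,Papio_brevicauda),Castanea_longipes))))),(Clostridium_occidentalis,(((Schizosaccharomyces_montanus,Taxidea_sylvestris),(Colobus_elegans,Sorghum_bicolor)),(Meles_minor,Salmo_nanus)))).
From Colobus_elegans up to that node: 5 branches. From Lynx_gracilis up to the same node: 5 branches. Total: 5 + 5 = 10.

10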